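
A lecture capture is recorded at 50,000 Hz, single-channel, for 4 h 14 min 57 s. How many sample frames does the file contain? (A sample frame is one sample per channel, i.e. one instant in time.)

764,850,000 sample frames

4 h 14 min 57 s = 15,297 s.
50,000 samples/s × 15,297 s = 764,850,000 frames.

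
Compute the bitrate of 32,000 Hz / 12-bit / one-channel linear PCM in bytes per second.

48,000 bytes/s

Bit rate = 32,000 × 12 × 1 = 384,000 bits/s.
384,000 / 8 = 48,000 bytes/s.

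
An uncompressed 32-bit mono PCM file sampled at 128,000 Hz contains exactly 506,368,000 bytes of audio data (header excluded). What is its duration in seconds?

Byte rate = 128,000 × 4 × 1 = 512,000 bytes/s.
Duration = 506,368,000 / 512,000 = 989 s.

989 seconds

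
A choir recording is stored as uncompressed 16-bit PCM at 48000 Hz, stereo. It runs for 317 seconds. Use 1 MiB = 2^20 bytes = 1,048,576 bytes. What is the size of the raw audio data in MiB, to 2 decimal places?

58.04 MiB

Bytes = 48,000 samples/s × 317 s × 2 bytes/sample × 2 ch = 60,864,000 bytes.
60,864,000 / 1,048,576 = 58.04 MiB.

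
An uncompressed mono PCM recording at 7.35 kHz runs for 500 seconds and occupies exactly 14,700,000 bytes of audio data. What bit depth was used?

32 bits

Bytes per sample = 14,700,000 / (7,350 × 500 × 1) = 14,700,000 / 3,675,000 = 4.
Bit depth = 4 × 8 = 32 bits.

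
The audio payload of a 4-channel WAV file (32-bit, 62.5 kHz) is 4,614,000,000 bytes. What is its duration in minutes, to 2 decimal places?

Byte rate = 62,500 × 4 × 4 = 1,000,000 bytes/s.
Duration = 4,614,000,000 / 1,000,000 = 4,614 s.
4,614 s / 60 = 76.90 minutes.

76.90 minutes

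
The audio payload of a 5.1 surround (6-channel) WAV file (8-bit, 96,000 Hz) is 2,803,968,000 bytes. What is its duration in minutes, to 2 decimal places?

81.13 minutes

Byte rate = 96,000 × 1 × 6 = 576,000 bytes/s.
Duration = 2,803,968,000 / 576,000 = 4,868 s.
4,868 s / 60 = 81.13 minutes.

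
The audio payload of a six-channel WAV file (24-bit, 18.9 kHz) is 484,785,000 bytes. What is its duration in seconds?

1,425 seconds

Byte rate = 18,900 × 3 × 6 = 340,200 bytes/s.
Duration = 484,785,000 / 340,200 = 1,425 s.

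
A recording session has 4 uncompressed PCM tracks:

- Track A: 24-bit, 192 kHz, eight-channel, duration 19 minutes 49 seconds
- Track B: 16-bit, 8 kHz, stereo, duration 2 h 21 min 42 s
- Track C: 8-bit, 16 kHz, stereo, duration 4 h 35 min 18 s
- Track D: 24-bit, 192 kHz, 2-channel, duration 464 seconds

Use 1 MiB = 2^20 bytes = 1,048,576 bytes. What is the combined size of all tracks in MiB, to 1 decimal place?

6498.4 MiB

Track A: 19 minutes 49 seconds = 1,189 s; 192,000 × 1,189 × 3 × 8 = 5,478,912,000 bytes.
Track B: 2 h 21 min 42 s = 8,502 s; 8,000 × 8,502 × 2 × 2 = 272,064,000 bytes.
Track C: 4 h 35 min 18 s = 16,518 s; 16,000 × 16,518 × 1 × 2 = 528,576,000 bytes.
Track D: 192,000 × 464 × 3 × 2 = 534,528,000 bytes.
Total = 6,814,080,000 bytes = 6498.4 MiB.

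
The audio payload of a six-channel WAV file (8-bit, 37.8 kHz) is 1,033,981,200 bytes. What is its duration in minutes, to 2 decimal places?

75.98 minutes

Byte rate = 37,800 × 1 × 6 = 226,800 bytes/s.
Duration = 1,033,981,200 / 226,800 = 4,559 s.
4,559 s / 60 = 75.98 minutes.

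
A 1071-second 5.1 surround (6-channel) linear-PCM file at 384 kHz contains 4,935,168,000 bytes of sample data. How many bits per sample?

16 bits

Bytes per sample = 4,935,168,000 / (384,000 × 1,071 × 6) = 4,935,168,000 / 2,467,584,000 = 2.
Bit depth = 2 × 8 = 16 bits.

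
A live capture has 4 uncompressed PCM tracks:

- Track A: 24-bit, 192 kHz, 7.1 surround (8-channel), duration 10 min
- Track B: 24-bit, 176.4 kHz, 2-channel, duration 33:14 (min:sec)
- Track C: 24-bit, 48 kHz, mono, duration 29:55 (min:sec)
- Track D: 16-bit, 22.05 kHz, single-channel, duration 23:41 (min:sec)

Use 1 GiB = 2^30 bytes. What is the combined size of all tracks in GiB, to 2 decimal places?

Track A: 10 min = 600 s; 192,000 × 600 × 3 × 8 = 2,764,800,000 bytes.
Track B: 33:14 (min:sec) = 1,994 s; 176,400 × 1,994 × 3 × 2 = 2,110,449,600 bytes.
Track C: 29:55 (min:sec) = 1,795 s; 48,000 × 1,795 × 3 × 1 = 258,480,000 bytes.
Track D: 23:41 (min:sec) = 1,421 s; 22,050 × 1,421 × 2 × 1 = 62,666,100 bytes.
Total = 5,196,395,700 bytes = 4.84 GiB.

4.84 GiB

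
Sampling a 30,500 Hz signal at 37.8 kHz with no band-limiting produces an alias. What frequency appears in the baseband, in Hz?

Nyquist = 37,800/2 = 18,900 Hz; 30,500 Hz exceeds it.
Alias = |30,500 − 1×37,800| = |30,500 − 37,800| = 7,300 Hz.

7,300 Hz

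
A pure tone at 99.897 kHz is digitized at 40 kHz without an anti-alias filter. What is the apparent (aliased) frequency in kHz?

Nyquist = 40,000/2 = 20,000 Hz; 99,897 Hz exceeds it.
Alias = |99,897 − 2×40,000| = |99,897 − 80,000| = 19,897 Hz = 19.897 kHz.

19.897 kHz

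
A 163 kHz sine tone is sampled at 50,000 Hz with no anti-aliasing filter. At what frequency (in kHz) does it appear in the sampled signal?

Nyquist = 50,000/2 = 25,000 Hz; 163,000 Hz exceeds it.
Alias = |163,000 − 3×50,000| = |163,000 − 150,000| = 13,000 Hz = 13 kHz.

13 kHz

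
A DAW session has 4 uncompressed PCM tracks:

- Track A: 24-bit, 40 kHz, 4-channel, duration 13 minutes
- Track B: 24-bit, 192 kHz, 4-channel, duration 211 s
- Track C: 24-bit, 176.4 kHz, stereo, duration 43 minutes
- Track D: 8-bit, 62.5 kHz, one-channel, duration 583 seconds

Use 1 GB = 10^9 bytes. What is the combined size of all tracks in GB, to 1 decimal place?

3.6 GB

Track A: 13 minutes = 780 s; 40,000 × 780 × 3 × 4 = 374,400,000 bytes.
Track B: 192,000 × 211 × 3 × 4 = 486,144,000 bytes.
Track C: 43 minutes = 2,580 s; 176,400 × 2,580 × 3 × 2 = 2,730,672,000 bytes.
Track D: 62,500 × 583 × 1 × 1 = 36,437,500 bytes.
Total = 3,627,653,500 bytes = 3.6 GB.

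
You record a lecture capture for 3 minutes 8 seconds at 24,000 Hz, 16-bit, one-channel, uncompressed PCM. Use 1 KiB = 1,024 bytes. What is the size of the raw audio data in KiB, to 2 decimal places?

Duration = 3 minutes 8 seconds = 188 s.
Bytes = 24,000 samples/s × 188 s × 2 bytes/sample × 1 ch = 9,024,000 bytes.
9,024,000 / 1,024 = 8812.50 KiB.

8812.50 KiB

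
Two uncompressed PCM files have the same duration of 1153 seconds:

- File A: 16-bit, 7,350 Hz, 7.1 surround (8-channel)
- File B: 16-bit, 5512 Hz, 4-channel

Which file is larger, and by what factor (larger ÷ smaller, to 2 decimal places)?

File A, by a factor of 2.67

File A: 7,350 × 2 × 8 = 117,600 bytes/s.
File B: 5,512 × 2 × 4 = 44,096 bytes/s.
File A is larger; ratio = 135,592,800 / 50,842,688 = 2.67.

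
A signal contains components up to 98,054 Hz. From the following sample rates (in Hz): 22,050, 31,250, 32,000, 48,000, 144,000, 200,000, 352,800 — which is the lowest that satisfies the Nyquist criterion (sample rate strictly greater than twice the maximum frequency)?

Need sample rate > 2 × 98,054 = 196,108 Hz.
Lowest listed rate above 196,108 Hz is 200,000 Hz.

200,000 Hz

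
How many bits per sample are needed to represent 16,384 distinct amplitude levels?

14 bits

log2(16,384) = 14.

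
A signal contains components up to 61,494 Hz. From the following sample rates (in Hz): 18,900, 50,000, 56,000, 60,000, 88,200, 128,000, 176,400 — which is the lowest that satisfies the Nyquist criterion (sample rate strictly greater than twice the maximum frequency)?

Need sample rate > 2 × 61,494 = 122,988 Hz.
Lowest listed rate above 122,988 Hz is 128,000 Hz.

128,000 Hz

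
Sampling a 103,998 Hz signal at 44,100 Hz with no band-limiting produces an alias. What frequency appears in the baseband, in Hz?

Nyquist = 44,100/2 = 22,050 Hz; 103,998 Hz exceeds it.
Alias = |103,998 − 2×44,100| = |103,998 − 88,200| = 15,798 Hz.

15,798 Hz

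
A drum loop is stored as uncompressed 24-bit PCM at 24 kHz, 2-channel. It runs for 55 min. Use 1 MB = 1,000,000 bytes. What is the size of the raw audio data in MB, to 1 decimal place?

475.2 MB

Duration = 55 min = 3,300 s.
Bytes = 24,000 samples/s × 3,300 s × 3 bytes/sample × 2 ch = 475,200,000 bytes.
475,200,000 / 1,000,000 = 475.2 MB.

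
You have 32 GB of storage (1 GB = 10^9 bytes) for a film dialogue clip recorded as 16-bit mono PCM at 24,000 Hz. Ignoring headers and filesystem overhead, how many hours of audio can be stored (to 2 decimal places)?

Uncompressed byte rate = 24,000 × 2 × 1 = 48,000 bytes/s.
Capacity = 32 × 1,000,000,000 = 32,000,000,000 bytes.
32,000,000,000 / 48,000 ≈ 666666.67 s → 185.19 hours.

185.19 hours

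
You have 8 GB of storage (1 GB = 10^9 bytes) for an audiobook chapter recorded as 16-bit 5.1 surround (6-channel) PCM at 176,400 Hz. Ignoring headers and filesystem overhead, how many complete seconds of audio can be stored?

3,779 seconds

Uncompressed byte rate = 176,400 × 2 × 6 = 2,116,800 bytes/s.
Capacity = 8 × 1,000,000,000 = 8,000,000,000 bytes.
8,000,000,000 / 2,116,800 ≈ 3779.29 s → 3,779 seconds.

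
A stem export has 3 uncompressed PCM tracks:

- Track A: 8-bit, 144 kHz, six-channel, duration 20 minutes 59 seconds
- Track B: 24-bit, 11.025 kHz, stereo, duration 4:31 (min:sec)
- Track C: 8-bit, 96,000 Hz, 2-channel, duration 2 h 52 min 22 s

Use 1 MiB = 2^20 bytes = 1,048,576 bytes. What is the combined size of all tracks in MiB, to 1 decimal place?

2948.2 MiB

Track A: 20 minutes 59 seconds = 1,259 s; 144,000 × 1,259 × 1 × 6 = 1,087,776,000 bytes.
Track B: 4:31 (min:sec) = 271 s; 11,025 × 271 × 3 × 2 = 17,926,650 bytes.
Track C: 2 h 52 min 22 s = 10,342 s; 96,000 × 10,342 × 1 × 2 = 1,985,664,000 bytes.
Total = 3,091,366,650 bytes = 2948.2 MiB.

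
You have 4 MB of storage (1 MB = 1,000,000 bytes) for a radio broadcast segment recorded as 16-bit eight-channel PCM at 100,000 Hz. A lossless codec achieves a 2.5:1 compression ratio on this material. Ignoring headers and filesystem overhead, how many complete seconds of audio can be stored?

6 seconds

Uncompressed byte rate = 100,000 × 2 × 8 = 1,600,000 bytes/s.
After 2.5:1 compression, effective rate ≈ 640000 bytes/s.
Capacity = 4 × 1,000,000 = 4,000,000 bytes.
4,000,000 / effective rate ≈ 6.25 s → 6 seconds.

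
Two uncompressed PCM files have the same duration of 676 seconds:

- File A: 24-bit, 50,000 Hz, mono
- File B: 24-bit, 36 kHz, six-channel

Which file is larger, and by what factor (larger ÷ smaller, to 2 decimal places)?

File B, by a factor of 4.32

File A: 50,000 × 3 × 1 = 150,000 bytes/s.
File B: 36,000 × 3 × 6 = 648,000 bytes/s.
File B is larger; ratio = 438,048,000 / 101,400,000 = 4.32.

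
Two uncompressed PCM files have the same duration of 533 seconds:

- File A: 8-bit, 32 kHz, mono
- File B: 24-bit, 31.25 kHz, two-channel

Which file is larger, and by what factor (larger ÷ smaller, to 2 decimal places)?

File A: 32,000 × 1 × 1 = 32,000 bytes/s.
File B: 31,250 × 3 × 2 = 187,500 bytes/s.
File B is larger; ratio = 99,937,500 / 17,056,000 = 5.86.

File B, by a factor of 5.86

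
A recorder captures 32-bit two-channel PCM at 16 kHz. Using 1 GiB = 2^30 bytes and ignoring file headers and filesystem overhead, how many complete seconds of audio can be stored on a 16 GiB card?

Uncompressed byte rate = 16,000 × 4 × 2 = 128,000 bytes/s.
Capacity = 16 × 1,073,741,824 = 17,179,869,184 bytes.
17,179,869,184 / 128,000 ≈ 134217.73 s → 134,217 seconds.

134,217 seconds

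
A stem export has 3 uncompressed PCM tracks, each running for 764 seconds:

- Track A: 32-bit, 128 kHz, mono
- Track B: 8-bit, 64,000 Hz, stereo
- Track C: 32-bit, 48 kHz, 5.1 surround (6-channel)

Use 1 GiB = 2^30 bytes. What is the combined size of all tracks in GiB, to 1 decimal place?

1.3 GiB

Track A: 128,000 × 764 × 4 × 1 = 391,168,000 bytes.
Track B: 64,000 × 764 × 1 × 2 = 97,792,000 bytes.
Track C: 48,000 × 764 × 4 × 6 = 880,128,000 bytes.
Total = 1,369,088,000 bytes = 1.3 GiB.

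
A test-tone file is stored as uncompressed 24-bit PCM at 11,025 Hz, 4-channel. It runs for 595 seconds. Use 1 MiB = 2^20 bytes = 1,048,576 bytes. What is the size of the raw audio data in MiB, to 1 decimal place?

75.1 MiB

Bytes = 11,025 samples/s × 595 s × 3 bytes/sample × 4 ch = 78,718,500 bytes.
78,718,500 / 1,048,576 = 75.1 MiB.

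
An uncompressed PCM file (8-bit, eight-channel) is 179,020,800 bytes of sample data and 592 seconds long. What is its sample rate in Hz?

37,800 Hz

Bytes = sample_rate × seconds × bytes_per_sample × channels.
sample_rate = 179,020,800 / (592 × 1 × 8) = 179,020,800 / 4,736 = 37,800 Hz.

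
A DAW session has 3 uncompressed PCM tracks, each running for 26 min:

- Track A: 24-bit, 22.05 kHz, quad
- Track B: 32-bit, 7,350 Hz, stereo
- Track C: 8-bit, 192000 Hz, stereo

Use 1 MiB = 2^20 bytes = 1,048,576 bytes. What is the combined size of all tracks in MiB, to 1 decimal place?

1052.4 MiB

26 min = 1,560 s.
Track A: 22,050 × 1,560 × 3 × 4 = 412,776,000 bytes.
Track B: 7,350 × 1,560 × 4 × 2 = 91,728,000 bytes.
Track C: 192,000 × 1,560 × 1 × 2 = 599,040,000 bytes.
Total = 1,103,544,000 bytes = 1052.4 MiB.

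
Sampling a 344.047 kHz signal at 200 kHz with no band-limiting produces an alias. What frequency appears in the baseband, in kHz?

Nyquist = 200,000/2 = 100,000 Hz; 344,047 Hz exceeds it.
Alias = |344,047 − 2×200,000| = |344,047 − 400,000| = 55,953 Hz = 55.953 kHz.

55.953 kHz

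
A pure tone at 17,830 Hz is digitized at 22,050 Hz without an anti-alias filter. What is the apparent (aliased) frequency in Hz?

Nyquist = 22,050/2 = 11,025 Hz; 17,830 Hz exceeds it.
Alias = |17,830 − 1×22,050| = |17,830 − 22,050| = 4,220 Hz.

4,220 Hz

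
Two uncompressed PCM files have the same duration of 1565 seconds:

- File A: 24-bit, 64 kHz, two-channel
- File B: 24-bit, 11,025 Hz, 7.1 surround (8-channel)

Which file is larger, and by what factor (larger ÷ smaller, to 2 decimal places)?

File A, by a factor of 1.45

File A: 64,000 × 3 × 2 = 384,000 bytes/s.
File B: 11,025 × 3 × 8 = 264,600 bytes/s.
File A is larger; ratio = 600,960,000 / 414,099,000 = 1.45.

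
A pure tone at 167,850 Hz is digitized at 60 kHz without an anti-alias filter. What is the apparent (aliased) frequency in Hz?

12,150 Hz

Nyquist = 60,000/2 = 30,000 Hz; 167,850 Hz exceeds it.
Alias = |167,850 − 3×60,000| = |167,850 − 180,000| = 12,150 Hz.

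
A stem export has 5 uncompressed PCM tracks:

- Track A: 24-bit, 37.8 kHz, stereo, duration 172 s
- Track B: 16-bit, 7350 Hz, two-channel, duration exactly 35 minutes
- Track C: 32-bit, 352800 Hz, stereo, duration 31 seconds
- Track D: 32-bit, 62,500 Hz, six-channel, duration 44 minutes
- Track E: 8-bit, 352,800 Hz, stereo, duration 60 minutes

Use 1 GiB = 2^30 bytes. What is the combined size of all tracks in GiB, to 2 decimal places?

Track A: 37,800 × 172 × 3 × 2 = 39,009,600 bytes.
Track B: exactly 35 minutes = 2,100 s; 7,350 × 2,100 × 2 × 2 = 61,740,000 bytes.
Track C: 352,800 × 31 × 4 × 2 = 87,494,400 bytes.
Track D: 44 minutes = 2,640 s; 62,500 × 2,640 × 4 × 6 = 3,960,000,000 bytes.
Track E: 60 minutes = 3,600 s; 352,800 × 3,600 × 1 × 2 = 2,540,160,000 bytes.
Total = 6,688,404,000 bytes = 6.23 GiB.

6.23 GiB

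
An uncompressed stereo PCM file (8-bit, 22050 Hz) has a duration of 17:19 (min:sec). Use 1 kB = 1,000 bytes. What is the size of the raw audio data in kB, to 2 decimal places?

45819.90 kB

Duration = 17:19 (min:sec) = 1,039 s.
Bytes = 22,050 samples/s × 1,039 s × 1 bytes/sample × 2 ch = 45,819,900 bytes.
45,819,900 / 1,000 = 45819.90 kB.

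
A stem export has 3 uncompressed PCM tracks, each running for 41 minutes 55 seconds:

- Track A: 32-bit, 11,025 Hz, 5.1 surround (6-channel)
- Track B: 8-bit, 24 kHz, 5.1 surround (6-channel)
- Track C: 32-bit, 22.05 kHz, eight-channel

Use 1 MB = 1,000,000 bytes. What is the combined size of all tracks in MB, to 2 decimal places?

41 minutes 55 seconds = 2,515 s.
Track A: 11,025 × 2,515 × 4 × 6 = 665,469,000 bytes.
Track B: 24,000 × 2,515 × 1 × 6 = 362,160,000 bytes.
Track C: 22,050 × 2,515 × 4 × 8 = 1,774,584,000 bytes.
Total = 2,802,213,000 bytes = 2802.21 MB.

2802.21 MB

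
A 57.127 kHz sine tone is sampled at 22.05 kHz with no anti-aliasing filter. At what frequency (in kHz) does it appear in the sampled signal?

9.023 kHz

Nyquist = 22,050/2 = 11,025 Hz; 57,127 Hz exceeds it.
Alias = |57,127 − 3×22,050| = |57,127 − 66,150| = 9,023 Hz = 9.023 kHz.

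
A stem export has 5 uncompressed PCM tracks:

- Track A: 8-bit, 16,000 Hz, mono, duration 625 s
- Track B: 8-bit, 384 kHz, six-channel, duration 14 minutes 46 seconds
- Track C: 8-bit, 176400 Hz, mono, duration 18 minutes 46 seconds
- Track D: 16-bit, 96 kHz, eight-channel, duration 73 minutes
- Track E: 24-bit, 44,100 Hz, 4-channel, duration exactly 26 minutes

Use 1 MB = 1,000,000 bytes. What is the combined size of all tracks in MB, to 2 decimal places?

Track A: 16,000 × 625 × 1 × 1 = 10,000,000 bytes.
Track B: 14 minutes 46 seconds = 886 s; 384,000 × 886 × 1 × 6 = 2,041,344,000 bytes.
Track C: 18 minutes 46 seconds = 1,126 s; 176,400 × 1,126 × 1 × 1 = 198,626,400 bytes.
Track D: 73 minutes = 4,380 s; 96,000 × 4,380 × 2 × 8 = 6,727,680,000 bytes.
Track E: exactly 26 minutes = 1,560 s; 44,100 × 1,560 × 3 × 4 = 825,552,000 bytes.
Total = 9,803,202,400 bytes = 9803.20 MB.

9803.20 MB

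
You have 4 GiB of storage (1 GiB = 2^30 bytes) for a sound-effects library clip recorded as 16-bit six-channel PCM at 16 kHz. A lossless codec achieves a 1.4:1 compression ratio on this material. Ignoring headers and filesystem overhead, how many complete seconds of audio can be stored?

Uncompressed byte rate = 16,000 × 2 × 6 = 192,000 bytes/s.
After 1.4:1 compression, effective rate ≈ 137142.86 bytes/s.
Capacity = 4 × 1,073,741,824 = 4,294,967,296 bytes.
4,294,967,296 / effective rate ≈ 31317.47 s → 31,317 seconds.

31,317 seconds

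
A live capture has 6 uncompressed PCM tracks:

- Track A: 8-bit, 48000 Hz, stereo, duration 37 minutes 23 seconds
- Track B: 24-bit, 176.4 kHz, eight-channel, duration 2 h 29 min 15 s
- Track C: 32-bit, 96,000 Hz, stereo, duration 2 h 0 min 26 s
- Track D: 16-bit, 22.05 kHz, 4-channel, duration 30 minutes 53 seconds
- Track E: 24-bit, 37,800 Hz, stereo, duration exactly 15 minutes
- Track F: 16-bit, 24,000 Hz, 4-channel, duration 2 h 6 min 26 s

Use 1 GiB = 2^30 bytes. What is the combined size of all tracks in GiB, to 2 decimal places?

42.53 GiB

Track A: 37 minutes 23 seconds = 2,243 s; 48,000 × 2,243 × 1 × 2 = 215,328,000 bytes.
Track B: 2 h 29 min 15 s = 8,955 s; 176,400 × 8,955 × 3 × 8 = 37,911,888,000 bytes.
Track C: 2 h 0 min 26 s = 7,226 s; 96,000 × 7,226 × 4 × 2 = 5,549,568,000 bytes.
Track D: 30 minutes 53 seconds = 1,853 s; 22,050 × 1,853 × 2 × 4 = 326,869,200 bytes.
Track E: exactly 15 minutes = 900 s; 37,800 × 900 × 3 × 2 = 204,120,000 bytes.
Track F: 2 h 6 min 26 s = 7,586 s; 24,000 × 7,586 × 2 × 4 = 1,456,512,000 bytes.
Total = 45,664,285,200 bytes = 42.53 GiB.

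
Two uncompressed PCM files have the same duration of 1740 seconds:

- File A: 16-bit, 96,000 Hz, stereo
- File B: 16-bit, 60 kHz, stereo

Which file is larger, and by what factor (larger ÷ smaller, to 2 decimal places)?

File A: 96,000 × 2 × 2 = 384,000 bytes/s.
File B: 60,000 × 2 × 2 = 240,000 bytes/s.
File A is larger; ratio = 668,160,000 / 417,600,000 = 1.60.

File A, by a factor of 1.60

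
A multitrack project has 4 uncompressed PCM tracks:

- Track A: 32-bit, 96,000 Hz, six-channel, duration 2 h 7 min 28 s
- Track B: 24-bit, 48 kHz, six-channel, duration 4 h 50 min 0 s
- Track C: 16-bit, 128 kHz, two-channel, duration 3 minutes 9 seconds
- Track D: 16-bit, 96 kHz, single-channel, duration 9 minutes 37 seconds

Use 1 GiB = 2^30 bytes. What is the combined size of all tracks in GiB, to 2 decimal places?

Track A: 2 h 7 min 28 s = 7,648 s; 96,000 × 7,648 × 4 × 6 = 17,620,992,000 bytes.
Track B: 4 h 50 min 0 s = 17,400 s; 48,000 × 17,400 × 3 × 6 = 15,033,600,000 bytes.
Track C: 3 minutes 9 seconds = 189 s; 128,000 × 189 × 2 × 2 = 96,768,000 bytes.
Track D: 9 minutes 37 seconds = 577 s; 96,000 × 577 × 2 × 1 = 110,784,000 bytes.
Total = 32,862,144,000 bytes = 30.61 GiB.

30.61 GiB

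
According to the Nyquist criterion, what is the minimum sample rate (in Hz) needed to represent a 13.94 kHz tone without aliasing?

Minimum sample rate = 2 × 13,940 Hz = 27,880 Hz.

27,880 Hz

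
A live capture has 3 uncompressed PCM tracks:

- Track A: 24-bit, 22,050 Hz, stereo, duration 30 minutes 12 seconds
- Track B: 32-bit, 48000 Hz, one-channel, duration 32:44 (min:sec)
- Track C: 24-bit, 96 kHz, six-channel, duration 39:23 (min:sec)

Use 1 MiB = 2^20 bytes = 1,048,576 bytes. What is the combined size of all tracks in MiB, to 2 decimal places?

Track A: 30 minutes 12 seconds = 1,812 s; 22,050 × 1,812 × 3 × 2 = 239,727,600 bytes.
Track B: 32:44 (min:sec) = 1,964 s; 48,000 × 1,964 × 4 × 1 = 377,088,000 bytes.
Track C: 39:23 (min:sec) = 2,363 s; 96,000 × 2,363 × 3 × 6 = 4,083,264,000 bytes.
Total = 4,700,079,600 bytes = 4482.35 MiB.

4482.35 MiB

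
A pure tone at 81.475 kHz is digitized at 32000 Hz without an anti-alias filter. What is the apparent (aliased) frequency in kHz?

Nyquist = 32,000/2 = 16,000 Hz; 81,475 Hz exceeds it.
Alias = |81,475 − 3×32,000| = |81,475 − 96,000| = 14,525 Hz = 14.525 kHz.

14.525 kHz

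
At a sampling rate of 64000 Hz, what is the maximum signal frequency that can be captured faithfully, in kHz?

32 kHz

Nyquist frequency = sample rate / 2 = 64,000 / 2 = 32 kHz.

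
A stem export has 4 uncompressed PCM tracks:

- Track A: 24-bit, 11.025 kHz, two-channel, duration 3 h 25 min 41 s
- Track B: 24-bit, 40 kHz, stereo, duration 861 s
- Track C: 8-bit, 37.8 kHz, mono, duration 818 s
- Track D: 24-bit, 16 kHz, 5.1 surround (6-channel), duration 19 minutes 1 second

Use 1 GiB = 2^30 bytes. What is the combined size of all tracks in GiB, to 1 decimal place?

Track A: 3 h 25 min 41 s = 12,341 s; 11,025 × 12,341 × 3 × 2 = 816,357,150 bytes.
Track B: 40,000 × 861 × 3 × 2 = 206,640,000 bytes.
Track C: 37,800 × 818 × 1 × 1 = 30,920,400 bytes.
Track D: 19 minutes 1 second = 1,141 s; 16,000 × 1,141 × 3 × 6 = 328,608,000 bytes.
Total = 1,382,525,550 bytes = 1.3 GiB.

1.3 GiB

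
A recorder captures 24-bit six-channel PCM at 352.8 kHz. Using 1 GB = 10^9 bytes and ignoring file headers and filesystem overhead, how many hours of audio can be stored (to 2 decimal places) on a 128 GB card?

Uncompressed byte rate = 352,800 × 3 × 6 = 6,350,400 bytes/s.
Capacity = 128 × 1,000,000,000 = 128,000,000,000 bytes.
128,000,000,000 / 6,350,400 ≈ 20156.21 s → 5.60 hours.

5.60 hours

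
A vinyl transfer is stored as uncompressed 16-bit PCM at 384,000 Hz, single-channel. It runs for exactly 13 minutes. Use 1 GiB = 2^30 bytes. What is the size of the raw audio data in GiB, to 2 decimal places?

0.56 GiB

Duration = exactly 13 minutes = 780 s.
Bytes = 384,000 samples/s × 780 s × 2 bytes/sample × 1 ch = 599,040,000 bytes.
599,040,000 / 1,073,741,824 = 0.56 GiB.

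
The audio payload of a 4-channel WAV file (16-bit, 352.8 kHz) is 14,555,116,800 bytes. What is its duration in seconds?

5,157 seconds

Byte rate = 352,800 × 2 × 4 = 2,822,400 bytes/s.
Duration = 14,555,116,800 / 2,822,400 = 5,157 s.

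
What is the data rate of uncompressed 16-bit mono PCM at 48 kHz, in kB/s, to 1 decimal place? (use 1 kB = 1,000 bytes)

Bit rate = 48,000 × 16 × 1 = 768,000 bits/s.
768,000 / 8 = 96,000 B/s = 96.0 kB/s.

96.0 kB/s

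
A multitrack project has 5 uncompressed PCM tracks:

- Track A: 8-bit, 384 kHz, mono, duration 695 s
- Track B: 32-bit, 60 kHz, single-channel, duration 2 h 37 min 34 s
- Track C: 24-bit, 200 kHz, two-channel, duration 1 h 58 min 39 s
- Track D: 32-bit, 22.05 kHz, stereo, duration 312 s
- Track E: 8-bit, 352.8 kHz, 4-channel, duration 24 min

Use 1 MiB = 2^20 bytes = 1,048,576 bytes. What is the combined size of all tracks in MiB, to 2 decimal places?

12555.89 MiB

Track A: 384,000 × 695 × 1 × 1 = 266,880,000 bytes.
Track B: 2 h 37 min 34 s = 9,454 s; 60,000 × 9,454 × 4 × 1 = 2,268,960,000 bytes.
Track C: 1 h 58 min 39 s = 7,119 s; 200,000 × 7,119 × 3 × 2 = 8,542,800,000 bytes.
Track D: 22,050 × 312 × 4 × 2 = 55,036,800 bytes.
Track E: 24 min = 1,440 s; 352,800 × 1,440 × 1 × 4 = 2,032,128,000 bytes.
Total = 13,165,804,800 bytes = 12555.89 MiB.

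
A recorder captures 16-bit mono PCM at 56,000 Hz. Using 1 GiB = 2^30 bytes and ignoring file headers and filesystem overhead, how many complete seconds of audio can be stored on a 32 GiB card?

Uncompressed byte rate = 56,000 × 2 × 1 = 112,000 bytes/s.
Capacity = 32 × 1,073,741,824 = 34,359,738,368 bytes.
34,359,738,368 / 112,000 ≈ 306783.38 s → 306,783 seconds.

306,783 seconds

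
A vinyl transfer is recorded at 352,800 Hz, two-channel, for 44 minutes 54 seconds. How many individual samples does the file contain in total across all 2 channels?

1,900,886,400 samples

44 minutes 54 seconds = 2,694 s.
352,800 × 2,694 s × 2 ch = 1,900,886,400 samples.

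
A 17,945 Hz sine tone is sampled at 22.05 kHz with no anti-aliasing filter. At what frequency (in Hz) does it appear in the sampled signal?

Nyquist = 22,050/2 = 11,025 Hz; 17,945 Hz exceeds it.
Alias = |17,945 − 1×22,050| = |17,945 − 22,050| = 4,105 Hz.

4,105 Hz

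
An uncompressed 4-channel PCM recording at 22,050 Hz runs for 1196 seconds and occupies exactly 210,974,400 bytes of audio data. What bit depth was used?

Bytes per sample = 210,974,400 / (22,050 × 1,196 × 4) = 210,974,400 / 105,487,200 = 2.
Bit depth = 2 × 8 = 16 bits.

16 bits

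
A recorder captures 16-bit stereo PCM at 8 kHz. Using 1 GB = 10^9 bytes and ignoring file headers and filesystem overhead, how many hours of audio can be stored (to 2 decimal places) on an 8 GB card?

Uncompressed byte rate = 8,000 × 2 × 2 = 32,000 bytes/s.
Capacity = 8 × 1,000,000,000 = 8,000,000,000 bytes.
8,000,000,000 / 32,000 ≈ 250000 s → 69.44 hours.

69.44 hours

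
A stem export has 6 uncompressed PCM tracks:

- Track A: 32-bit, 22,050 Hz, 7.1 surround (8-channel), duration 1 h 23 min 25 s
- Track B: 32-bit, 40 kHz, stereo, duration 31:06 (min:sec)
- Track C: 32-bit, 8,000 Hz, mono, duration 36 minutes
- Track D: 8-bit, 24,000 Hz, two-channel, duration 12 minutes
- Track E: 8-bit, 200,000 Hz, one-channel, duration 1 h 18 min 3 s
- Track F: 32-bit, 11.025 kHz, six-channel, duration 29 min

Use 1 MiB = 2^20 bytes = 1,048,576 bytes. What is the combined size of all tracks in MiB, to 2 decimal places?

5368.55 MiB

Track A: 1 h 23 min 25 s = 5,005 s; 22,050 × 5,005 × 4 × 8 = 3,531,528,000 bytes.
Track B: 31:06 (min:sec) = 1,866 s; 40,000 × 1,866 × 4 × 2 = 597,120,000 bytes.
Track C: 36 minutes = 2,160 s; 8,000 × 2,160 × 4 × 1 = 69,120,000 bytes.
Track D: 12 minutes = 720 s; 24,000 × 720 × 1 × 2 = 34,560,000 bytes.
Track E: 1 h 18 min 3 s = 4,683 s; 200,000 × 4,683 × 1 × 1 = 936,600,000 bytes.
Track F: 29 min = 1,740 s; 11,025 × 1,740 × 4 × 6 = 460,404,000 bytes.
Total = 5,629,332,000 bytes = 5368.55 MiB.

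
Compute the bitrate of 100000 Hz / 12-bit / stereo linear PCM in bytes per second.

300,000 bytes/s

Bit rate = 100,000 × 12 × 2 = 2,400,000 bits/s.
2,400,000 / 8 = 300,000 bytes/s.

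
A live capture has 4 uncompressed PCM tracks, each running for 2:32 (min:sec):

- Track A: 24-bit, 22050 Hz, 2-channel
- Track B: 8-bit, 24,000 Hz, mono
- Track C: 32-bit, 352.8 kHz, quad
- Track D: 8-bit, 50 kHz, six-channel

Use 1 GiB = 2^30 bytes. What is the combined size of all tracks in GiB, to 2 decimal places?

0.86 GiB

2:32 (min:sec) = 152 s.
Track A: 22,050 × 152 × 3 × 2 = 20,109,600 bytes.
Track B: 24,000 × 152 × 1 × 1 = 3,648,000 bytes.
Track C: 352,800 × 152 × 4 × 4 = 858,009,600 bytes.
Track D: 50,000 × 152 × 1 × 6 = 45,600,000 bytes.
Total = 927,367,200 bytes = 0.86 GiB.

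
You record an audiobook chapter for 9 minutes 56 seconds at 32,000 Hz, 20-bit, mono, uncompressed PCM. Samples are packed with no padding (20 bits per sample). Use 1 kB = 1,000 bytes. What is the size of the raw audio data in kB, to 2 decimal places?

47680.00 kB

Duration = 9 minutes 56 seconds = 596 s.
Bits = 32,000 × 596 × 20 × 1 = 381,440,000 bits = 47,680,000 bytes.
47,680,000 / 1,000 = 47680.00 kB.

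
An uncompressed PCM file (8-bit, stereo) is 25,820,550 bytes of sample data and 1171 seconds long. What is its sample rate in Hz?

11,025 Hz

Bytes = sample_rate × seconds × bytes_per_sample × channels.
sample_rate = 25,820,550 / (1,171 × 1 × 2) = 25,820,550 / 2,342 = 11,025 Hz.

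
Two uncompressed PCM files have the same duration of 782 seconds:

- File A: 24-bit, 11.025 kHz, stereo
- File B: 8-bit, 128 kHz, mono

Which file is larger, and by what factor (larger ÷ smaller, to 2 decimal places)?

File A: 11,025 × 3 × 2 = 66,150 bytes/s.
File B: 128,000 × 1 × 1 = 128,000 bytes/s.
File B is larger; ratio = 100,096,000 / 51,729,300 = 1.93.

File B, by a factor of 1.93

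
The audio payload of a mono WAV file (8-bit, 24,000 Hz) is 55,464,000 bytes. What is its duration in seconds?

2,311 seconds

Byte rate = 24,000 × 1 × 1 = 24,000 bytes/s.
Duration = 55,464,000 / 24,000 = 2,311 s.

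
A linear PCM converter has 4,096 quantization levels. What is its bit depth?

12 bits

log2(4,096) = 12.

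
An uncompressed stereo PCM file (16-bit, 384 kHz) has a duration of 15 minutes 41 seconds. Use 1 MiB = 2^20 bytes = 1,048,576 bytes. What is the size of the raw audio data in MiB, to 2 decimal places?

1378.42 MiB

Duration = 15 minutes 41 seconds = 941 s.
Bytes = 384,000 samples/s × 941 s × 2 bytes/sample × 2 ch = 1,445,376,000 bytes.
1,445,376,000 / 1,048,576 = 1378.42 MiB.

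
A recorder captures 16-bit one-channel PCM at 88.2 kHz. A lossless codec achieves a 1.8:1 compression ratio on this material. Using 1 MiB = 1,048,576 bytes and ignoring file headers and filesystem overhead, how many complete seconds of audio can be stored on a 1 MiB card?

Uncompressed byte rate = 88,200 × 2 × 1 = 176,400 bytes/s.
After 1.8:1 compression, effective rate ≈ 98000 bytes/s.
Capacity = 1 × 1,048,576 = 1,048,576 bytes.
1,048,576 / effective rate ≈ 10.7 s → 10 seconds.

10 seconds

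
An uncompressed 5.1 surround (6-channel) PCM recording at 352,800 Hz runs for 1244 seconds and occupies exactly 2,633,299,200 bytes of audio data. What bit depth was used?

8 bits

Bytes per sample = 2,633,299,200 / (352,800 × 1,244 × 6) = 2,633,299,200 / 2,633,299,200 = 1.
Bit depth = 1 × 8 = 8 bits.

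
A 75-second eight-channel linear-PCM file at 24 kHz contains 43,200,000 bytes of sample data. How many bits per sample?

Bytes per sample = 43,200,000 / (24,000 × 75 × 8) = 43,200,000 / 14,400,000 = 3.
Bit depth = 3 × 8 = 24 bits.

24 bits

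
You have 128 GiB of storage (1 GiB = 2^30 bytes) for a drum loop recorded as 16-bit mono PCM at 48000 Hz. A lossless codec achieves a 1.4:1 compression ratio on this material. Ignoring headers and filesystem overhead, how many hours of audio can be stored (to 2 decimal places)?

556.76 hours

Uncompressed byte rate = 48,000 × 2 × 1 = 96,000 bytes/s.
After 1.4:1 compression, effective rate ≈ 68571.43 bytes/s.
Capacity = 128 × 1,073,741,824 = 137,438,953,472 bytes.
137,438,953,472 / effective rate ≈ 2004318.07 s → 556.76 hours.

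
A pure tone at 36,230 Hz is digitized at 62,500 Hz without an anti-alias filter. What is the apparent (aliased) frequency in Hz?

Nyquist = 62,500/2 = 31,250 Hz; 36,230 Hz exceeds it.
Alias = |36,230 − 1×62,500| = |36,230 − 62,500| = 26,270 Hz.

26,270 Hz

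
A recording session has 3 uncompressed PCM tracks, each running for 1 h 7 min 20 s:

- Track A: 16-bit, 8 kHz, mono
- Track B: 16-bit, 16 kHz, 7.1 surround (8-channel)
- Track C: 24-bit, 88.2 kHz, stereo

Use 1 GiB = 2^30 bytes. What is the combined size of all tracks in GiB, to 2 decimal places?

3.01 GiB

1 h 7 min 20 s = 4,040 s.
Track A: 8,000 × 4,040 × 2 × 1 = 64,640,000 bytes.
Track B: 16,000 × 4,040 × 2 × 8 = 1,034,240,000 bytes.
Track C: 88,200 × 4,040 × 3 × 2 = 2,137,968,000 bytes.
Total = 3,236,848,000 bytes = 3.01 GiB.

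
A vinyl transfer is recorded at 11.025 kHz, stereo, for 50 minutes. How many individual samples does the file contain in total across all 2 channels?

50 minutes = 3,000 s.
11,025 × 3,000 s × 2 ch = 66,150,000 samples.

66,150,000 samples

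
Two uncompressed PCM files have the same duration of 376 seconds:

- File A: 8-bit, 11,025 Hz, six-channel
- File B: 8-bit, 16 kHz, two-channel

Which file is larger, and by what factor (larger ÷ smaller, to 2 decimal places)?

File A: 11,025 × 1 × 6 = 66,150 bytes/s.
File B: 16,000 × 1 × 2 = 32,000 bytes/s.
File A is larger; ratio = 24,872,400 / 12,032,000 = 2.07.

File A, by a factor of 2.07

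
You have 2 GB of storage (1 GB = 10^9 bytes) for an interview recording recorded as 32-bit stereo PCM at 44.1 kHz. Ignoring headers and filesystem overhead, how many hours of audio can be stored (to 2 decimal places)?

1.57 hours

Uncompressed byte rate = 44,100 × 4 × 2 = 352,800 bytes/s.
Capacity = 2 × 1,000,000,000 = 2,000,000,000 bytes.
2,000,000,000 / 352,800 ≈ 5668.93 s → 1.57 hours.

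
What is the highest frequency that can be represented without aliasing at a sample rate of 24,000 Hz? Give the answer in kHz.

12 kHz

Nyquist frequency = sample rate / 2 = 24,000 / 2 = 12 kHz.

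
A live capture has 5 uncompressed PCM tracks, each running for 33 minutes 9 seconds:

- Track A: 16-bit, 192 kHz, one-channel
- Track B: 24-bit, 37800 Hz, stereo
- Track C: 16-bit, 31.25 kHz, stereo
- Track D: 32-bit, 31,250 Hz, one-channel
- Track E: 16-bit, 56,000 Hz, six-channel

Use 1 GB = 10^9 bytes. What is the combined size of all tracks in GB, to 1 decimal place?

33 minutes 9 seconds = 1,989 s.
Track A: 192,000 × 1,989 × 2 × 1 = 763,776,000 bytes.
Track B: 37,800 × 1,989 × 3 × 2 = 451,105,200 bytes.
Track C: 31,250 × 1,989 × 2 × 2 = 248,625,000 bytes.
Track D: 31,250 × 1,989 × 4 × 1 = 248,625,000 bytes.
Track E: 56,000 × 1,989 × 2 × 6 = 1,336,608,000 bytes.
Total = 3,048,739,200 bytes = 3.0 GB.

3.0 GB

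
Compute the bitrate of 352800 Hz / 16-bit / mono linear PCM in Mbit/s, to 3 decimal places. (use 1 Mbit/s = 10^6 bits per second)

5.645 Mbit/s

Bit rate = 352,800 × 16 × 1 = 5,644,800 bits/s.
= 5.645 Mbit/s.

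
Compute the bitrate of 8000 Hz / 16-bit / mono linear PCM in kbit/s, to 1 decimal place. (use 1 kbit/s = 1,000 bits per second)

Bit rate = 8,000 × 16 × 1 = 128,000 bits/s.
= 128.0 kbit/s.

128.0 kbit/s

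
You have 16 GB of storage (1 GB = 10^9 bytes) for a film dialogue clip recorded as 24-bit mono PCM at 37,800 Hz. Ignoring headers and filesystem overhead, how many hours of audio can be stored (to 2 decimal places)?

39.19 hours

Uncompressed byte rate = 37,800 × 3 × 1 = 113,400 bytes/s.
Capacity = 16 × 1,000,000,000 = 16,000,000,000 bytes.
16,000,000,000 / 113,400 ≈ 141093.47 s → 39.19 hours.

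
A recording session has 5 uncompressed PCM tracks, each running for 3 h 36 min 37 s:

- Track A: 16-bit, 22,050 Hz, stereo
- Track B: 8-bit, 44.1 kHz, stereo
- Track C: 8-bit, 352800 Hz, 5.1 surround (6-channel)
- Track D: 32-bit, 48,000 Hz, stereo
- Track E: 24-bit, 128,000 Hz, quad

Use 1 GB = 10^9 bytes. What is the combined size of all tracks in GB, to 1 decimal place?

3 h 36 min 37 s = 12,997 s.
Track A: 22,050 × 12,997 × 2 × 2 = 1,146,335,400 bytes.
Track B: 44,100 × 12,997 × 1 × 2 = 1,146,335,400 bytes.
Track C: 352,800 × 12,997 × 1 × 6 = 27,512,049,600 bytes.
Track D: 48,000 × 12,997 × 4 × 2 = 4,990,848,000 bytes.
Track E: 128,000 × 12,997 × 3 × 4 = 19,963,392,000 bytes.
Total = 54,758,960,400 bytes = 54.8 GB.

54.8 GB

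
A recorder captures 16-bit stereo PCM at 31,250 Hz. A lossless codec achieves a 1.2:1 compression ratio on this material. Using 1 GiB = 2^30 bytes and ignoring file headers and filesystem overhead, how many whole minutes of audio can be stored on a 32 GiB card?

Uncompressed byte rate = 31,250 × 2 × 2 = 125,000 bytes/s.
After 1.2:1 compression, effective rate ≈ 104166.67 bytes/s.
Capacity = 32 × 1,073,741,824 = 34,359,738,368 bytes.
34,359,738,368 / effective rate ≈ 329853.49 s → 5,497 minutes.

5,497 minutes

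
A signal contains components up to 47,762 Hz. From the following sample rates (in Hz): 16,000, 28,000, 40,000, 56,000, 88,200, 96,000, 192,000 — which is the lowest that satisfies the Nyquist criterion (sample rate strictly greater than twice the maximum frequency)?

Need sample rate > 2 × 47,762 = 95,524 Hz.
Lowest listed rate above 95,524 Hz is 96,000 Hz.

96,000 Hz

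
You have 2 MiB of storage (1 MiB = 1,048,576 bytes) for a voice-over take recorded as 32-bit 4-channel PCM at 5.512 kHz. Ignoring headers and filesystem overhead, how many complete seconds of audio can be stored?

23 seconds

Uncompressed byte rate = 5,512 × 4 × 4 = 88,192 bytes/s.
Capacity = 2 × 1,048,576 = 2,097,152 bytes.
2,097,152 / 88,192 ≈ 23.78 s → 23 seconds.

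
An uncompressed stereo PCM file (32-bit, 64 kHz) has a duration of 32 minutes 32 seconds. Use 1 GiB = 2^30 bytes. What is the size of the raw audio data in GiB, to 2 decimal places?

0.93 GiB

Duration = 32 minutes 32 seconds = 1,952 s.
Bytes = 64,000 samples/s × 1,952 s × 4 bytes/sample × 2 ch = 999,424,000 bytes.
999,424,000 / 1,073,741,824 = 0.93 GiB.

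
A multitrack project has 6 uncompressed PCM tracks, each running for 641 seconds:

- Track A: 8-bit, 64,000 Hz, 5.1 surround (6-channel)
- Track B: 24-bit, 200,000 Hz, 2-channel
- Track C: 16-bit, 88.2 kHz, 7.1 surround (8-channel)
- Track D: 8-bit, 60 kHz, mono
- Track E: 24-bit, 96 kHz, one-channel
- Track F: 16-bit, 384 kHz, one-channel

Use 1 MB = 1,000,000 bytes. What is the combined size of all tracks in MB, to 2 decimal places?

2635.28 MB

Track A: 64,000 × 641 × 1 × 6 = 246,144,000 bytes.
Track B: 200,000 × 641 × 3 × 2 = 769,200,000 bytes.
Track C: 88,200 × 641 × 2 × 8 = 904,579,200 bytes.
Track D: 60,000 × 641 × 1 × 1 = 38,460,000 bytes.
Track E: 96,000 × 641 × 3 × 1 = 184,608,000 bytes.
Track F: 384,000 × 641 × 2 × 1 = 492,288,000 bytes.
Total = 2,635,279,200 bytes = 2635.28 MB.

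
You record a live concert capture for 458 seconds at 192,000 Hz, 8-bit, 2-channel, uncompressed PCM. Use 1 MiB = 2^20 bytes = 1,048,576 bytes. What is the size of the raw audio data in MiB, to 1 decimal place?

167.7 MiB

Bytes = 192,000 samples/s × 458 s × 1 bytes/sample × 2 ch = 175,872,000 bytes.
175,872,000 / 1,048,576 = 167.7 MiB.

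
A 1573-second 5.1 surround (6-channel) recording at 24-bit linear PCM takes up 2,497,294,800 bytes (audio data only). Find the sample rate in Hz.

88,200 Hz

Bytes = sample_rate × seconds × bytes_per_sample × channels.
sample_rate = 2,497,294,800 / (1,573 × 3 × 6) = 2,497,294,800 / 28,314 = 88,200 Hz.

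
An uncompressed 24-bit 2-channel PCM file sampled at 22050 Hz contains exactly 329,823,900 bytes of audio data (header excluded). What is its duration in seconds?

Byte rate = 22,050 × 3 × 2 = 132,300 bytes/s.
Duration = 329,823,900 / 132,300 = 2,493 s.

2,493 seconds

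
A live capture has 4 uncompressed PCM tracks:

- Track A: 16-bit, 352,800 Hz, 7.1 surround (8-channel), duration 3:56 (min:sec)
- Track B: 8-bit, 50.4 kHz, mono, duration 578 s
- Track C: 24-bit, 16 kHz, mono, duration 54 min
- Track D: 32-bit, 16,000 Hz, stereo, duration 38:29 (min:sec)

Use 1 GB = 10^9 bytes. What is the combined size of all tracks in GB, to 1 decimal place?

1.8 GB

Track A: 3:56 (min:sec) = 236 s; 352,800 × 236 × 2 × 8 = 1,332,172,800 bytes.
Track B: 50,400 × 578 × 1 × 1 = 29,131,200 bytes.
Track C: 54 min = 3,240 s; 16,000 × 3,240 × 3 × 1 = 155,520,000 bytes.
Track D: 38:29 (min:sec) = 2,309 s; 16,000 × 2,309 × 4 × 2 = 295,552,000 bytes.
Total = 1,812,376,000 bytes = 1.8 GB.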